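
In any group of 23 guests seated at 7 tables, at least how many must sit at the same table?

The 23 guests fall into 7 tables.
If each of the 7 tables held at most 3, the total would be at most 7 × 3 = 21 < 23, a contradiction.
So at least one holds ⌈23/7⌉ = 4.

4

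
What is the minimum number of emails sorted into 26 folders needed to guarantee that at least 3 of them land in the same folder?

53

There are 26 folders acting as pigeonholes.
With 26 × 2 = 52 emails we could place exactly 2 in each, with no class reaching 3.
One more forces some class to hold 3, so 52 + 1 = 53.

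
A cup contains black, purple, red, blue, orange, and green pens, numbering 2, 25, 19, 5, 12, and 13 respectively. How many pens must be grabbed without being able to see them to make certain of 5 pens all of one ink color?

Treat the 6 ink colors as pigeonholes.
In the worst case we take at most 4 of each ink color, but all 2 black (fewer than 4), giving 2 + 4 + 4 + 4 + 4 + 4 = 22.
One more pen then forces some ink color to 5, so 22 + 1 = 23.

23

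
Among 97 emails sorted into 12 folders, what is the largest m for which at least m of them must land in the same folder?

If each of the 12 folders held at most 8, the total would be at most 12 × 8 = 96 < 97, a contradiction.
So at least one holds ⌈97/12⌉ = 9.

9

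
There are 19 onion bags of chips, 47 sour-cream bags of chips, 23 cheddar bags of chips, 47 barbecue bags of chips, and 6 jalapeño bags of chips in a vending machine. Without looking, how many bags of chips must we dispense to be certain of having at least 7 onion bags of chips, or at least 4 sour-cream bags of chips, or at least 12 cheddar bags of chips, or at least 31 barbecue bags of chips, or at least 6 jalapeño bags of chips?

56

The worst case stops just short of every target: 6 onion, 3 sour-cream, 11 cheddar, 30 barbecue, 5 jalapeño — 6 + 3 + 11 + 30 + 5 = 55 bags of chips.
One more bag of chips must push some flavor to its target, so 55 + 1 = 56.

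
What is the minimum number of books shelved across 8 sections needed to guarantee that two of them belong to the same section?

9

There are 8 sections acting as pigeonholes.
With 8 books we could place one in each, avoiding any repeat.
One more forces some class to hold 2, so 8 + 1 = 9.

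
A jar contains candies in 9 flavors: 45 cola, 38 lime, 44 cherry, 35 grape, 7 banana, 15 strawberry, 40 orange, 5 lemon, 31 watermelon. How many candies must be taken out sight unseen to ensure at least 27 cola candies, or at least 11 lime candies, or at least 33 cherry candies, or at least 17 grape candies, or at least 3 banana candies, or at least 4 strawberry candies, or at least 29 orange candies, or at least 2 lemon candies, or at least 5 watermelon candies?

The worst case stops just short of every target: 26 cola, 10 lime, 32 cherry, 16 grape, 2 banana, 3 strawberry, 28 orange, 1 lemon, 4 watermelon — 26 + 10 + 32 + 16 + 2 + 3 + 28 + 1 + 4 = 122 candies.
One more candy must push some flavor to its target, so 122 + 1 = 123.

123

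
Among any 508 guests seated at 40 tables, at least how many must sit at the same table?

The 508 guests fall into 40 tables.
If each of the 40 tables held at most 12, the total would be at most 40 × 12 = 480 < 508, a contradiction.
So at least one holds ⌈508/40⌉ = 13.

13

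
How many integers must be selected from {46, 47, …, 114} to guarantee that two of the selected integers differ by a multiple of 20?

Group the integers by remainder mod 20; there are 20 residue classes, each nonempty in this range.
Choosing one from each class (20 integers) avoids any shared remainder.
One more choice must repeat a class, so two differ by a multiple of 20. Hence 20 + 1 = 21.

21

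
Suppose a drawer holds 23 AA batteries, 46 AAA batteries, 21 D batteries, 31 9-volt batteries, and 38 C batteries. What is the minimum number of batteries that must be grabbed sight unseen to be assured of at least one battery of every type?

139

The hardest type to obtain is D: we could draw every other battery first — 159 − 21 = 138 batteries — without a single D one.
The next draw must be D, so 138 + 1 = 139.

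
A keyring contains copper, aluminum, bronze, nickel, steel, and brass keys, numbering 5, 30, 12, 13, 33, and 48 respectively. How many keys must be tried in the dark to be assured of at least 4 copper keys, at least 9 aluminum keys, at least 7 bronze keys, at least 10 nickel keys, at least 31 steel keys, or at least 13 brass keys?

69

The worst case stops just short of every target: 3 copper, 8 aluminum, 6 bronze, 9 nickel, 30 steel, 12 brass — 3 + 8 + 6 + 9 + 30 + 12 = 68 keys.
One more key must push some type to its target, so 68 + 1 = 69.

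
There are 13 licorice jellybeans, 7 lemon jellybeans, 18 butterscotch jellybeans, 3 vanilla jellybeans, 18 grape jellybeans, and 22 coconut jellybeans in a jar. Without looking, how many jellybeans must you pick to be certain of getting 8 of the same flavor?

In the worst case we take at most 7 of each flavor, but all 3 vanilla (fewer than 7), giving 7 + 7 + 7 + 3 + 7 + 7 = 38.
One more jellybean then forces some flavor to 8, so 38 + 1 = 39.

39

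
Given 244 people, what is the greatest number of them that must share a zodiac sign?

21

There are 12 zodiac signs, which serve as the pigeonholes.
If each of the 12 zodiac signs held at most 20, the total would be at most 12 × 20 = 240 < 244, a contradiction.
So at least one holds ⌈244/12⌉ = 21.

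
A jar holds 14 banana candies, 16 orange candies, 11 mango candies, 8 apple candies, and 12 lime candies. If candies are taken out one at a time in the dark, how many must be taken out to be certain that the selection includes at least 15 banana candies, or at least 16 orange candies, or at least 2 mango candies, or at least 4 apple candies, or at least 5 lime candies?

Each of the 5 flavors has its own threshold; avoid all of them simultaneously.
The worst case stops just short of every target: 14 banana, 15 orange, 1 mango, 3 apple, 4 lime — 14 + 15 + 1 + 3 + 4 = 37 candies.
One more candy must push some flavor to its target, so 37 + 1 = 38.

38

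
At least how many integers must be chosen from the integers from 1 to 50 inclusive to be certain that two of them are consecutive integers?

Partition {1, …, 50} into 25 pairs: {1,2}, {3,4}, …, {49,50}.
Choosing 25 integers — say the 25 even numbers 2, 4, …, 50 — takes one from each pair and avoids the property.
Choosing 26 forces two into the same pair by pigeonhole, and those are consecutive. So 26.

26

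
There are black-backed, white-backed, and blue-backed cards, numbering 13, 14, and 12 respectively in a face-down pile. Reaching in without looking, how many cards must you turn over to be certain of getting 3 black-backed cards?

The worst case draws every non-black-backed card first: 14 + 12 = 26.
The next 3 draws are then forced to be black-backed, giving 26 + 3 = 29.

29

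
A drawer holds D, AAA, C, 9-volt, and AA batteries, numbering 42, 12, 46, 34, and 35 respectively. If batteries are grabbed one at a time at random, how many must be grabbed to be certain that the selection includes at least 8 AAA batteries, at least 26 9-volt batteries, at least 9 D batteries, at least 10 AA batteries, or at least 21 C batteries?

The worst case stops just short of every target: 8 D, 7 AAA, 20 C, 25 9-volt, 9 AA — 8 + 7 + 20 + 25 + 9 = 69 batteries.
One more battery must push some type to its target, so 69 + 1 = 70.

70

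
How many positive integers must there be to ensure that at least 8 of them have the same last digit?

There are 10 possible last digits acting as pigeonholes.
With 10 × 7 = 70 positive integers we could place exactly 7 in each, with no class reaching 8.
One more forces some class to hold 8, so 70 + 1 = 71.

71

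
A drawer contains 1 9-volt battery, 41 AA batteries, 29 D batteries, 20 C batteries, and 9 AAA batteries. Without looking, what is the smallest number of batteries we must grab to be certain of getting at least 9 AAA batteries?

100

The worst case draws every non-AAA battery first: 1 + 41 + 29 + 20 = 91.
The next 9 draws are then forced to be AAA, giving 91 + 9 = 100.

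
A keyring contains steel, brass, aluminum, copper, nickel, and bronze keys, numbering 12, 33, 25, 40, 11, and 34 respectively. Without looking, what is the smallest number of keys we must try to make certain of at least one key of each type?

145

The hardest type to obtain is nickel: we could draw every other key first — 155 − 11 = 144 keys — without a single nickel one.
The next draw must be nickel, so 144 + 1 = 145.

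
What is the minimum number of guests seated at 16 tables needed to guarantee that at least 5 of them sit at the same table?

There are 16 tables acting as pigeonholes.
With 16 × 4 = 64 guests we could place exactly 4 in each, with no class reaching 5.
One more forces some class to hold 5, so 64 + 1 = 65.

65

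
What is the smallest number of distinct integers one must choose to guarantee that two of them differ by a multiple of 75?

Two integers differ by a multiple of 75 exactly when they share a remainder mod 75.
There are 75 residue classes mod 75, so 75 integers can all lie in distinct classes.
One more integer must repeat a residue, giving a difference divisible by 75. So n = 75 + 1 = 76.

76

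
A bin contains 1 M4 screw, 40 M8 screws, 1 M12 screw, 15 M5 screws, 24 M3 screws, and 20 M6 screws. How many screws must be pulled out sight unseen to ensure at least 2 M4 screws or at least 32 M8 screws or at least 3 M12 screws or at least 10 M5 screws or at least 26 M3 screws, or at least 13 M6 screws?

The worst case stops just short of every target: 1 M4, 31 M8, all 1 M12, 9 M5, all 24 M3, 12 M6 — 1 + 31 + 1 + 9 + 24 + 12 = 78 screws.
One more screw must push some size to its target, so 78 + 1 = 79.

79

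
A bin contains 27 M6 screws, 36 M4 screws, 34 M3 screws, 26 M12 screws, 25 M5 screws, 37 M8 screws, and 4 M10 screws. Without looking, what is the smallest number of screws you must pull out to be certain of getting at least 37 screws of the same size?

In the worst case we take at most 36 of each size, but all 27 M6, all 34 M3, all 26 M12, all 25 M5, and all 4 M10 (fewer than 36), giving 27 + 36 + 34 + 26 + 25 + 36 + 4 = 188.
One more screw then forces some size to 37, so 188 + 1 = 189.

189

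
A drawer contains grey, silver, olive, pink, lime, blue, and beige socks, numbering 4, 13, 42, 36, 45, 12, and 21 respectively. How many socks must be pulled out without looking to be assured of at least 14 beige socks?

166

To avoid beige socks as long as possible, exhaust the other 6 colors first.
The worst case draws every non-beige sock first: 4 + 13 + 42 + 36 + 45 + 12 = 152.
The next 14 draws are then forced to be beige, giving 152 + 14 = 166.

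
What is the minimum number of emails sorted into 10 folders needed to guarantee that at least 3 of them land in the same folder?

There are 10 folders acting as pigeonholes.
With 10 × 2 = 20 emails we could place exactly 2 in each, with no class reaching 3.
One more forces some class to hold 3, so 20 + 1 = 21.

21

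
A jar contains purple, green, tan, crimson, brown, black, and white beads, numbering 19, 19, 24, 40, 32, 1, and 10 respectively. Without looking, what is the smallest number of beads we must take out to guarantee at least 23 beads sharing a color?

116

In the worst case we take at most 22 of each color, but all 19 purple, all 19 green, all 1 black, and all 10 white (fewer than 22), giving 19 + 19 + 22 + 22 + 22 + 1 + 10 = 115.
One more bead then forces some color to 23, so 115 + 1 = 116.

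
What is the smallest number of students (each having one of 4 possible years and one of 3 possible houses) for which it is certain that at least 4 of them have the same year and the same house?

37

There are 4 × 3 = 12 (year, house) combinations acting as pigeonholes.
With 12 × 3 = 36 students we could place exactly 3 in each, with no (year, house) pair reaching 4.
One more forces some (year, house) pair to hold 4, so 36 + 1 = 37.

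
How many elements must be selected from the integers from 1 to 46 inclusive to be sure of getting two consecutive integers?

24

Partition {1, …, 46} into 23 pairs: {1,2}, {3,4}, …, {45,46}.
Choosing 23 integers — say the 23 even numbers 2, 4, …, 46 — takes one from each pair and avoids the property.
Choosing 24 forces two into the same pair by pigeonhole, and those are consecutive. So 24.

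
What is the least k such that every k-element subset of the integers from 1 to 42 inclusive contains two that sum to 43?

22

Partition {1, …, 42} into 21 pairs: {1,42}, {2,41}, …, {21,22}.
Choosing 21 integers — say the integers 1 through 21 — takes one from each pair and avoids the property.
Choosing 22 forces two into the same pair by pigeonhole, and those sum to 43. So 22.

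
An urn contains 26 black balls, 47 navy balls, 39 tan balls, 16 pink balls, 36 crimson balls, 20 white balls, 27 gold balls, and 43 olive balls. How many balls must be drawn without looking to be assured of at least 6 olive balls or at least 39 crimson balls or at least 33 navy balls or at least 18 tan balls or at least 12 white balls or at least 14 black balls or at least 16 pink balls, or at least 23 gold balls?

152

The worst case stops just short of every target: 13 black, 32 navy, 17 tan, 15 pink, all 36 crimson, 11 white, 22 gold, 5 olive — 13 + 32 + 17 + 15 + 36 + 11 + 22 + 5 = 151 balls.
One more ball must push some color to its target, so 151 + 1 = 152.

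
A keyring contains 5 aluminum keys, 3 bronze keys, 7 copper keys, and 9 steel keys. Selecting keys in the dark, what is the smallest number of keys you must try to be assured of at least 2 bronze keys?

The worst case draws every non-bronze key first: 5 + 7 + 9 = 21.
The next 2 draws are then forced to be bronze, giving 21 + 2 = 23.

23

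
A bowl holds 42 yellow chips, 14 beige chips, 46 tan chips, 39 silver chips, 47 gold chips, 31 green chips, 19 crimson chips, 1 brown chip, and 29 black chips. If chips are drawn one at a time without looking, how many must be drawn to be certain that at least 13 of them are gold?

The worst case draws every non-gold chip first: 42 + 14 + 46 + 39 + 31 + 19 + 1 + 29 = 221.
The next 13 draws are then forced to be gold, giving 221 + 13 = 234.

234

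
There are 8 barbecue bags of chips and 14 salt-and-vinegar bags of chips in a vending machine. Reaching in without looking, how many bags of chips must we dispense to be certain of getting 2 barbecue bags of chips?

The worst case draws every non-barbecue bag of chips first: 14.
The next 2 draws are then forced to be barbecue, giving 14 + 2 = 16.

16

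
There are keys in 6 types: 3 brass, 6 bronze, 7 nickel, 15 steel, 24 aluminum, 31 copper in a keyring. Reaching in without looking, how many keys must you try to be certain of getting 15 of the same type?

59

Treat the 6 types as pigeonholes.
In the worst case we take at most 14 of each type, but all 3 brass, all 6 bronze, and all 7 nickel (fewer than 14), giving 3 + 6 + 7 + 14 + 14 + 14 = 58.
One more key then forces some type to 15, so 58 + 1 = 59.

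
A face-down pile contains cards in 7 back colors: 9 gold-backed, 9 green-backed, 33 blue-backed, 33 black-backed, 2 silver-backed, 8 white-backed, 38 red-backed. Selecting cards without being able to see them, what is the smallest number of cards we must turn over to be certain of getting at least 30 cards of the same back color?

116

Treat the 7 back colors as pigeonholes.
In the worst case we take at most 29 of each back color, but all 9 gold-backed, all 9 green-backed, all 2 silver-backed, and all 8 white-backed (fewer than 29), giving 9 + 9 + 29 + 29 + 2 + 8 + 29 = 115.
One more card then forces some back color to 30, so 115 + 1 = 116.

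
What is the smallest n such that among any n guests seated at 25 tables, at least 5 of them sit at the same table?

101

There are 25 tables acting as pigeonholes.
With 25 × 4 = 100 guests we could place exactly 4 in each, with no class reaching 5.
One more forces some class to hold 5, so 100 + 1 = 101.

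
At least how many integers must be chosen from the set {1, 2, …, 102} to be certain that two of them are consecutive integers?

Partition {1, …, 102} into 51 pairs: {1,2}, {3,4}, …, {101,102}.
Choosing 51 integers — say the 51 even numbers 2, 4, …, 102 — takes one from each pair and avoids the property.
Choosing 52 forces two into the same pair by pigeonhole, and those are consecutive. So 52.

52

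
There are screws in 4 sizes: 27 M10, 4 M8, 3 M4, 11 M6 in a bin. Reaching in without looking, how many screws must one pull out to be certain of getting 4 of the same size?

13

Treat the 4 sizes as pigeonholes.
The worst case takes 3 screws of each size without reaching 4 of any: 4 × 3 = 12.
The next screw must bring some size to 4, so 12 + 1 = 13.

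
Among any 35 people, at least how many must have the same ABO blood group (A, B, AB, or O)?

The 35 people fall into 4 ABO blood groups.
If each of the 4 ABO blood groups held at most 8, the total would be at most 4 × 8 = 32 < 35, a contradiction.
So at least one holds ⌈35/4⌉ = 9.

9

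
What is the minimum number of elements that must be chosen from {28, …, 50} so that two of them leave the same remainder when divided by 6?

7

Use the pigeonhole principle on residue classes: group the integers by remainder mod 6; there are 6 residue classes, each nonempty in this range.
Choosing one from each class (6 integers) avoids any shared remainder.
One more choice must repeat a class, so two differ by a multiple of 6. Hence 6 + 1 = 7.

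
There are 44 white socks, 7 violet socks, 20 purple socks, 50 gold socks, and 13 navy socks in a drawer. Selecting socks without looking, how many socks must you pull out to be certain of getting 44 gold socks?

128

To avoid gold socks as long as possible, exhaust the other 4 colors first.
The worst case draws every non-gold sock first: 44 + 7 + 20 + 13 = 84.
The next 44 draws are then forced to be gold, giving 84 + 44 = 128.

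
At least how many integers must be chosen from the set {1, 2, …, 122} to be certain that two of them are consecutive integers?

62

Partition {1, …, 122} into 61 pairs: {1,2}, {3,4}, …, {121,122}.
Choosing 61 integers — say the 61 even numbers 2, 4, …, 122 — takes one from each pair and avoids the property.
Choosing 62 forces two into the same pair by pigeonhole, and those are consecutive. So 62.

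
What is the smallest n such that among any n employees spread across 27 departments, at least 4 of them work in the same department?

82

There are 27 departments acting as pigeonholes.
With 27 × 3 = 81 employees we could place exactly 3 in each, with no class reaching 4.
One more forces some class to hold 4, so 81 + 1 = 82.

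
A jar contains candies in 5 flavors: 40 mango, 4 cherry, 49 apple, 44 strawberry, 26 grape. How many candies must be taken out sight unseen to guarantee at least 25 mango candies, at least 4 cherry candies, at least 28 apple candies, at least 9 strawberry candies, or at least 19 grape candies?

The worst case stops just short of every target: 24 mango, 3 cherry, 27 apple, 8 strawberry, 18 grape — 24 + 3 + 27 + 8 + 18 = 80 candies.
One more candy must push some flavor to its target, so 80 + 1 = 81.

81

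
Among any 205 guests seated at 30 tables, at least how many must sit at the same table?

The 205 guests fall into 30 tables.
If each of the 30 tables held at most 6, the total would be at most 30 × 6 = 180 < 205, a contradiction.
So at least one holds ⌈205/30⌉ = 7.

7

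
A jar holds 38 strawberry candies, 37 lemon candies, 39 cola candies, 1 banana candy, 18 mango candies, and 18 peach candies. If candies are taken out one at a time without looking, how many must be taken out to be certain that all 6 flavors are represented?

151

The hardest flavor to obtain is banana: we could draw every other candy first — 151 − 1 = 150 candies — without a single banana one.
The next draw must be banana, so 150 + 1 = 151.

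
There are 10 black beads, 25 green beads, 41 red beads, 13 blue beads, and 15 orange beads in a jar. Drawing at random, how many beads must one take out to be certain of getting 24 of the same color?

Treat the 5 colors as pigeonholes.
In the worst case we take at most 23 of each color, but all 10 black, all 13 blue, and all 15 orange (fewer than 23), giving 10 + 23 + 23 + 13 + 15 = 84.
One more bead then forces some color to 24, so 84 + 1 = 85.

85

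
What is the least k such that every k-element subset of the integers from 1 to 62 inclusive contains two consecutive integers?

32

Partition {1, …, 62} into 31 pairs: {1,2}, {3,4}, …, {61,62}.
Choosing 31 integers — say the 31 even numbers 2, 4, …, 62 — takes one from each pair and avoids the property.
Choosing 32 forces two into the same pair by pigeonhole, and those are consecutive. So 32.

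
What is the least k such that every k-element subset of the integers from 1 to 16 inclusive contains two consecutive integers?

Partition {1, …, 16} into 8 pairs: {1,2}, {3,4}, …, {15,16}.
Choosing 8 integers — say the 8 even numbers 2, 4, …, 16 — takes one from each pair and avoids the property.
Choosing 9 forces two into the same pair by pigeonhole, and those are consecutive. So 9.

9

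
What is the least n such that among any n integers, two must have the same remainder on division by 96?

97

Two integers differ by a multiple of 96 exactly when they share a remainder mod 96.
There are 96 residue classes mod 96, so 96 integers can all lie in distinct classes.
One more integer must repeat a residue, giving a difference divisible by 96. So n = 96 + 1 = 97.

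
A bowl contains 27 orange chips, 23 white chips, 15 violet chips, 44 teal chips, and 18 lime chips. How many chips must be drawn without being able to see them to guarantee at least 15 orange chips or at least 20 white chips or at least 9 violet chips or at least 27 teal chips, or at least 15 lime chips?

The worst case stops just short of every target: 14 orange, 19 white, 8 violet, 26 teal, 14 lime — 14 + 19 + 8 + 26 + 14 = 81 chips.
One more chip must push some color to its target, so 81 + 1 = 82.

82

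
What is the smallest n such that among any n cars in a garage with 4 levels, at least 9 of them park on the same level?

There are 4 levels acting as pigeonholes.
With 4 × 8 = 32 cars we could place exactly 8 in each, with no class reaching 9.
One more forces some class to hold 9, so 32 + 1 = 33.

33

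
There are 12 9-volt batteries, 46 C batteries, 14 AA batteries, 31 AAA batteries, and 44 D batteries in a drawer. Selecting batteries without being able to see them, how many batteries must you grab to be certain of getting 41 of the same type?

138

In the worst case we take at most 40 of each type, but all 12 9-volt, all 14 AA, and all 31 AAA (fewer than 40), giving 12 + 40 + 14 + 31 + 40 = 137.
One more battery then forces some type to 41, so 137 + 1 = 138.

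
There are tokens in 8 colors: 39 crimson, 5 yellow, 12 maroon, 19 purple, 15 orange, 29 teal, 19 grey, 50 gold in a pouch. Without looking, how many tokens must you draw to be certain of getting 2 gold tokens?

The worst case draws every non-gold token first: 39 + 5 + 12 + 19 + 15 + 29 + 19 = 138.
The next 2 draws are then forced to be gold, giving 138 + 2 = 140.

140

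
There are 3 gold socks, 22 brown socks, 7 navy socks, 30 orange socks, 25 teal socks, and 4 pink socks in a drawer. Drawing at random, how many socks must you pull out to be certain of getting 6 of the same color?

Treat the 6 colors as pigeonholes.
In the worst case we take at most 5 of each color, but all 3 gold and all 4 pink (fewer than 5), giving 3 + 5 + 5 + 5 + 5 + 4 = 27.
One more sock then forces some color to 6, so 27 + 1 = 28.

28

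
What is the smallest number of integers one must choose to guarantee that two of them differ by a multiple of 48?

49

Two integers differ by a multiple of 48 exactly when they share a remainder mod 48.
There are 48 residue classes mod 48, so 48 integers can all lie in distinct classes.
One more integer must repeat a residue, giving a difference divisible by 48. So n = 48 + 1 = 49.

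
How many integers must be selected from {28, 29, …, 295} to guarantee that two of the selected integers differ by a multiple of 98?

Use the pigeonhole principle on residue classes: group the integers by remainder mod 98; there are 98 residue classes, each nonempty in this range.
Choosing one from each class (98 integers) avoids any shared remainder.
One more choice must repeat a class, so two differ by a multiple of 98. Hence 98 + 1 = 99.

99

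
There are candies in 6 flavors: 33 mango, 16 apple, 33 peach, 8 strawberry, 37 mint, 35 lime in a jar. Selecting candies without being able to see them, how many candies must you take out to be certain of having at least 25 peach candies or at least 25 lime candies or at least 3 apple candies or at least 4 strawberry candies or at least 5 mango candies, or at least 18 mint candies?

75

The worst case stops just short of every target: 4 mango, 2 apple, 24 peach, 3 strawberry, 17 mint, 24 lime — 4 + 2 + 24 + 3 + 17 + 24 = 74 candies.
One more candy must push some flavor to its target, so 74 + 1 = 75.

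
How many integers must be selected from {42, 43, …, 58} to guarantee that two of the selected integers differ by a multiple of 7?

Group the integers by remainder mod 7; there are 7 residue classes, each nonempty in this range.
Choosing one from each class (7 integers) avoids any shared remainder.
One more choice must repeat a class, so two differ by a multiple of 7. Hence 7 + 1 = 8.

8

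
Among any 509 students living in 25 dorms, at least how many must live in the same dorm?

If each of the 25 dorms held at most 20, the total would be at most 25 × 20 = 500 < 509, a contradiction.
So at least one holds ⌈509/25⌉ = 21.

21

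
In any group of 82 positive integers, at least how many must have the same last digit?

There are 10 possible last digits, which serve as the pigeonholes.
If each of the 10 possible last digits held at most 8, the total would be at most 10 × 8 = 80 < 82, a contradiction.
So at least one holds ⌈82/10⌉ = 9.

9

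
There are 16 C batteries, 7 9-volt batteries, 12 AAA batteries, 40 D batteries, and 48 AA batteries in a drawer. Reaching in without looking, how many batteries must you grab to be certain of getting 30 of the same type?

In the worst case we take at most 29 of each type, but all 16 C, all 7 9-volt, and all 12 AAA (fewer than 29), giving 16 + 7 + 12 + 29 + 29 = 93.
One more battery then forces some type to 30, so 93 + 1 = 94.

94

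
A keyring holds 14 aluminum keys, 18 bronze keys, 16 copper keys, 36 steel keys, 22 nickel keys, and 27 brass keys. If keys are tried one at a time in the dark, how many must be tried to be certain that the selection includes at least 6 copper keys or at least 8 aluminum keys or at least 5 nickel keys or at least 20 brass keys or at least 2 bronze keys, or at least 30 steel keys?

The worst case stops just short of every target: 7 aluminum, 1 bronze, 5 copper, 29 steel, 4 nickel, 19 brass — 7 + 1 + 5 + 29 + 4 + 19 = 65 keys.
One more key must push some type to its target, so 65 + 1 = 66.

66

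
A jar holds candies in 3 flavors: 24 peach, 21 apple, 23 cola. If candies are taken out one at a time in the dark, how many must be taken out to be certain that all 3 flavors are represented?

48

The hardest flavor to obtain is apple: we could draw every other candy first — 68 − 21 = 47 candies — without a single apple one.
The next draw must be apple, so 47 + 1 = 48.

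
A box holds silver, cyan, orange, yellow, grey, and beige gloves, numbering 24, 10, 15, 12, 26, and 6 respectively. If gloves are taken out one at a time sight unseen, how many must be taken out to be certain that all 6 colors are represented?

The hardest color to obtain is beige: we could draw every other glove first — 93 − 6 = 87 gloves — without a single beige one.
The next draw must be beige, so 87 + 1 = 88.

88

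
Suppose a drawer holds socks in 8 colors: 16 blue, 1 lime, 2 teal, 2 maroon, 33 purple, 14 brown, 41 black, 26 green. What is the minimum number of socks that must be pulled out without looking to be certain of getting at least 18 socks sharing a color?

Treat the 8 colors as pigeonholes.
In the worst case we take at most 17 of each color, but all 16 blue, all 1 lime, all 2 teal, all 2 maroon, and all 14 brown (fewer than 17), giving 16 + 1 + 2 + 2 + 17 + 14 + 17 + 17 = 86.
One more sock then forces some color to 18, so 86 + 1 = 87.

87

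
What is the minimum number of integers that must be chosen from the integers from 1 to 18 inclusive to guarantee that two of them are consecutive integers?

Partition {1, …, 18} into 9 pairs: {1,2}, {3,4}, …, {17,18}.
Choosing 9 integers — say the 9 even numbers 2, 4, …, 18 — takes one from each pair and avoids the property.
Choosing 10 forces two into the same pair by pigeonhole, and those are consecutive. So 10.

10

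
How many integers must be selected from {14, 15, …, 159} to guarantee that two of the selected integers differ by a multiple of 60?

Use the pigeonhole principle on residue classes: group the integers by remainder mod 60; there are 60 residue classes, each nonempty in this range.
Choosing one from each class (60 integers) avoids any shared remainder.
One more choice must repeat a class, so two differ by a multiple of 60. Hence 60 + 1 = 61.

61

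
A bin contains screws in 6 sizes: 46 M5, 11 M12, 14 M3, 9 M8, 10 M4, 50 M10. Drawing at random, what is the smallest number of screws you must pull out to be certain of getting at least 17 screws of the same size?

77

Treat the 6 sizes as pigeonholes.
In the worst case we take at most 16 of each size, but all 11 M12, all 14 M3, all 9 M8, and all 10 M4 (fewer than 16), giving 16 + 11 + 14 + 9 + 10 + 16 = 76.
One more screw then forces some size to 17, so 76 + 1 = 77.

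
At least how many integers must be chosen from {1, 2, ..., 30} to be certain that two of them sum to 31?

Partition {1, …, 30} into 15 pairs: {1,30}, {2,29}, …, {15,16}.
Choosing 15 integers — say the integers 1 through 15 — takes one from each pair and avoids the property.
Choosing 16 forces two into the same pair by pigeonhole, and those sum to 31. So 16.

16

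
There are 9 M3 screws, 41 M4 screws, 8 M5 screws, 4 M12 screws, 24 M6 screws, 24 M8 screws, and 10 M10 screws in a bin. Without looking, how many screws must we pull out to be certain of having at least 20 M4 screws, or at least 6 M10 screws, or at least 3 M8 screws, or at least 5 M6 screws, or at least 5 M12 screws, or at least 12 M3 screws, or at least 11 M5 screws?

Each of the 7 sizes has its own threshold; avoid all of them simultaneously.
The worst case stops just short of every target: all 9 M3, 19 M4, all 8 M5, 4 M12, 4 M6, 2 M8, 5 M10 — 9 + 19 + 8 + 4 + 4 + 2 + 5 = 51 screws.
One more screw must push some size to its target, so 51 + 1 = 52.

52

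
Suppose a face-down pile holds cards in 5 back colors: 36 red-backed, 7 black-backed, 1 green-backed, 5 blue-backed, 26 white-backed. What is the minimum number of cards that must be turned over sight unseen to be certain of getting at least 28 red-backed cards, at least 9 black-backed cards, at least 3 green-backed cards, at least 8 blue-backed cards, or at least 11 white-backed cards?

51

Each of the 5 back colors has its own threshold; avoid all of them simultaneously.
The worst case stops just short of every target: 27 red-backed, all 7 black-backed, all 1 green-backed, all 5 blue-backed, 10 white-backed — 27 + 7 + 1 + 5 + 10 = 50 cards.
One more card must push some back color to its target, so 50 + 1 = 51.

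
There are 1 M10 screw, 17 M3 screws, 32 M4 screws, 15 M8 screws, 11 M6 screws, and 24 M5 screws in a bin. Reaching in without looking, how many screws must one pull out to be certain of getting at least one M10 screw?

100

To avoid M10 screws as long as possible, exhaust the other 5 sizes first.
The worst case draws every non-M10 screw first: 17 + 32 + 15 + 11 + 24 = 99.
The next draw is then forced to be M10, giving 99 + 1 = 100.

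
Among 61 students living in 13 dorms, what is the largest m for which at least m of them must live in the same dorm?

If each of the 13 dorms held at most 4, the total would be at most 13 × 4 = 52 < 61, a contradiction.
So at least one holds ⌈61/13⌉ = 5.

5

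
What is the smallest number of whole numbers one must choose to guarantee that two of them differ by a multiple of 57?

Two integers differ by a multiple of 57 exactly when they share a remainder mod 57.
There are 57 residue classes mod 57, so 57 integers can all lie in distinct classes.
One more integer must repeat a residue, giving a difference divisible by 57. So n = 57 + 1 = 58.

58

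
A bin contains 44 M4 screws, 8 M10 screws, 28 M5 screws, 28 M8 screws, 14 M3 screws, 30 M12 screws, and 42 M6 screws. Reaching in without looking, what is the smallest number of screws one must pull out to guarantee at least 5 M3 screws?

The worst case draws every non-M3 screw first: 44 + 8 + 28 + 28 + 30 + 42 = 180.
The next 5 draws are then forced to be M3, giving 180 + 5 = 185.

185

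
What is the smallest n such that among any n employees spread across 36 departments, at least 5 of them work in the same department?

There are 36 departments acting as pigeonholes.
With 36 × 4 = 144 employees we could place exactly 4 in each, with no class reaching 5.
One more forces some class to hold 5, so 144 + 1 = 145.

145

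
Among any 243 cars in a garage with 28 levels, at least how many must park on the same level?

9

If each of the 28 levels held at most 8, the total would be at most 28 × 8 = 224 < 243, a contradiction.
So at least one holds ⌈243/28⌉ = 9.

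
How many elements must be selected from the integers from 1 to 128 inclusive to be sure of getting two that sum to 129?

Partition {1, …, 128} into 64 pairs: {1,128}, {2,127}, …, {64,65}.
Choosing 64 integers — say the integers 1 through 64 — takes one from each pair and avoids the property.
Choosing 65 forces two into the same pair by pigeonhole, and those sum to 129. So 65.

65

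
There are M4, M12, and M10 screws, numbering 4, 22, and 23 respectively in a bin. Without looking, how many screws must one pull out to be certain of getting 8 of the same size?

Treat the 3 sizes as pigeonholes.
In the worst case we take at most 7 of each size, but all 4 M4 (fewer than 7), giving 4 + 7 + 7 = 18.
One more screw then forces some size to 8, so 18 + 1 = 19.

19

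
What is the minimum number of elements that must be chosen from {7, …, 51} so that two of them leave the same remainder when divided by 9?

10

Group the integers by remainder mod 9; there are 9 residue classes, each nonempty in this range.
Choosing one from each class (9 integers) avoids any shared remainder.
One more choice must repeat a class, so two differ by a multiple of 9. Hence 9 + 1 = 10.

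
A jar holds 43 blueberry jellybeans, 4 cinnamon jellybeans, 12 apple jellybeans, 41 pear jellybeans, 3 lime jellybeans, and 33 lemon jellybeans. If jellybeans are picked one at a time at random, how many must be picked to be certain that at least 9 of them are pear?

104

The worst case draws every non-pear jellybean first: 43 + 4 + 12 + 3 + 33 = 95.
The next 9 draws are then forced to be pear, giving 95 + 9 = 104.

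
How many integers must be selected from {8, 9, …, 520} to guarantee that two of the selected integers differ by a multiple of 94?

95

Group the integers by remainder mod 94; there are 94 residue classes, each nonempty in this range.
Choosing one from each class (94 integers) avoids any shared remainder.
One more choice must repeat a class, so two differ by a multiple of 94. Hence 94 + 1 = 95.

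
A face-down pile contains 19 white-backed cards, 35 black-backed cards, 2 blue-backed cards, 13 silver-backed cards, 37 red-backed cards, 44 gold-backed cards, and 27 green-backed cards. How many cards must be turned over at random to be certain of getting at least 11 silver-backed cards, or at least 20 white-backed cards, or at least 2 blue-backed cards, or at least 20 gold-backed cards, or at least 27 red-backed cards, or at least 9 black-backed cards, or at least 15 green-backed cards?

Each of the 7 back colors has its own threshold; avoid all of them simultaneously.
The worst case stops just short of every target: 19 white-backed, 8 black-backed, 1 blue-backed, 10 silver-backed, 26 red-backed, 19 gold-backed, 14 green-backed — 19 + 8 + 1 + 10 + 26 + 19 + 14 = 97 cards.
One more card must push some back color to its target, so 97 + 1 = 98.

98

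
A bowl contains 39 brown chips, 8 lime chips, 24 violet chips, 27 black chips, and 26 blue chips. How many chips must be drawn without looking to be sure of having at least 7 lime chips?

123

The worst case draws every non-lime chip first: 39 + 24 + 27 + 26 = 116.
The next 7 draws are then forced to be lime, giving 116 + 7 = 123.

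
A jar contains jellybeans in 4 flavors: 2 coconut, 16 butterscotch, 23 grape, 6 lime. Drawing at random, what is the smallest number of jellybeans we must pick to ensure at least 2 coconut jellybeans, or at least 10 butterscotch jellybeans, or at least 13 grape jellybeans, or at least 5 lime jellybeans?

27

The worst case stops just short of every target: 1 coconut, 9 butterscotch, 12 grape, 4 lime — 1 + 9 + 12 + 4 = 26 jellybeans.
One more jellybean must push some flavor to its target, so 26 + 1 = 27.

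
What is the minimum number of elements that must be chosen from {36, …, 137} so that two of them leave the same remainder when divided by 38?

39

Group the integers by remainder mod 38; there are 38 residue classes, each nonempty in this range.
Choosing one from each class (38 integers) avoids any shared remainder.
One more choice must repeat a class, so two differ by a multiple of 38. Hence 38 + 1 = 39.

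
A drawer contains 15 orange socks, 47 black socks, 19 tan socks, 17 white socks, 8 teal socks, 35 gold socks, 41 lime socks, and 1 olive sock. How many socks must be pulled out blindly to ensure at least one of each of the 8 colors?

183

The hardest color to obtain is olive: we could draw every other sock first — 183 − 1 = 182 socks — without a single olive one.
The next draw must be olive, so 182 + 1 = 183.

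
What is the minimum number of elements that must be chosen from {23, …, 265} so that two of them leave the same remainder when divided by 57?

Use the pigeonhole principle on residue classes: group the integers by remainder mod 57; there are 57 residue classes, each nonempty in this range.
Choosing one from each class (57 integers) avoids any shared remainder.
One more choice must repeat a class, so two differ by a multiple of 57. Hence 57 + 1 = 58.

58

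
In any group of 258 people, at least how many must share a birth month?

22

The 258 people fall into 12 months of the year.
If each of the 12 months of the year held at most 21, the total would be at most 12 × 21 = 252 < 258, a contradiction.
So at least one holds ⌈258/12⌉ = 22.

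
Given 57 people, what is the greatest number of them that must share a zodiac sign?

If each of the 12 zodiac signs held at most 4, the total would be at most 12 × 4 = 48 < 57, a contradiction.
So at least one holds ⌈57/12⌉ = 5.

5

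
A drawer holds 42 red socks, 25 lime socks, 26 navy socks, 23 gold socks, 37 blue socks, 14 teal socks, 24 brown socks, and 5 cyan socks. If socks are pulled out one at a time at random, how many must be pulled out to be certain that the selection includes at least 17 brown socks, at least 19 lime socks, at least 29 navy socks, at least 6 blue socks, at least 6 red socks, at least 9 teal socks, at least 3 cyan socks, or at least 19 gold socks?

The worst case stops just short of every target: 5 red, 18 lime, all 26 navy, 18 gold, 5 blue, 8 teal, 16 brown, 2 cyan — 5 + 18 + 26 + 18 + 5 + 8 + 16 + 2 = 98 socks.
One more sock must push some color to its target, so 98 + 1 = 99.

99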